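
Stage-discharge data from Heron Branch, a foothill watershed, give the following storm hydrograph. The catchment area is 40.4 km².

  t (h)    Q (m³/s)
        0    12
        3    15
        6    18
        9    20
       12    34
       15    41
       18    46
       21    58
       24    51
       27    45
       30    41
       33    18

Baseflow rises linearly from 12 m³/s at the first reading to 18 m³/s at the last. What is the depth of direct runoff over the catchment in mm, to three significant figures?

Direct runoff: 0.00, 2.45, 4.91, 6.36, 19.82, 26.27, 30.73, 42.18, 34.64, 28.09, 23.55, 0.00 m³/s; ΣQ_DR = 219.0 m³/s.
V = ΣQ_DR · Δt = 219.0 × 10800 s = 2.365 × 10^6 m³.
Over A = 40.4 km², depth = V / A = 58.5 mm.

d ≈ 58.5 mm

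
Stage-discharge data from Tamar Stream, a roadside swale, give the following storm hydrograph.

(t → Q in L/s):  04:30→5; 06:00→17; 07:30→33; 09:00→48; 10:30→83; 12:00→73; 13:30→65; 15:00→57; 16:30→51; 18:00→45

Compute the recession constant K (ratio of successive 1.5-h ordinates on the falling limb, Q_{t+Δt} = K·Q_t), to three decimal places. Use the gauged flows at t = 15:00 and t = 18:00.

Using the recession-limb readings at t = 15:00 and t = 18:00: Q falls from 57 to 45 L/s over 2 intervals.
K = (Q₂/Q₁)^(1/2) = (45/57)^(1/2) = 0.889.

K ≈ 0.889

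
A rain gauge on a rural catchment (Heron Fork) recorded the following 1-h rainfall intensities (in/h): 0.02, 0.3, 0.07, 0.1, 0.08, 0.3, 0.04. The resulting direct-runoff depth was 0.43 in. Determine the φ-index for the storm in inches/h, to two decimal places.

Only the 3 blocks with intensity above φ contribute runoff: 0.3, 0.1, 0.3 in/h.
Σ(I−φ)·Δt = d  ⇒  (0.3+0.1+0.3 − 3φ)·1 = 0.43
φ = (0.7000 − 0.43/1) / 3 = 0.09 in/h.

φ ≈ 0.09 in/h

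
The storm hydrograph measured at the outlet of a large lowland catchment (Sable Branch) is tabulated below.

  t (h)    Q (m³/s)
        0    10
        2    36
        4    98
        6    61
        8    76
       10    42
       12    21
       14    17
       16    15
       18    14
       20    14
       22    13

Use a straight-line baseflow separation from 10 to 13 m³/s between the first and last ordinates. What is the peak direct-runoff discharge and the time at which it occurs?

Subtracting baseflow gives direct-runoff ordinates: 0.00, 25.73, 87.45, 50.18, 64.91, 30.64, 9.36, 5.09, 2.82, 1.55, 1.27, 0.00 m³/s.
The maximum is 87.45 m³/s, occurring at the reading for t = 4 h.

Q_p = 87.45 m³/s at t = 4 h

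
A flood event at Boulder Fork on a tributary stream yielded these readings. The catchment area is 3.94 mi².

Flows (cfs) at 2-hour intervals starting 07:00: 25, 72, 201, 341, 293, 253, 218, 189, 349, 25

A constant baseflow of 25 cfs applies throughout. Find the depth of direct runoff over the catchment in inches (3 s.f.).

d ≈ 1.35 in

Direct runoff: 0.0, 47.0, 176.0, 316.0, 268.0, 228.0, 193.0, 164.0, 324.0, 0.0 cfs; ΣQ_DR = 1716 cfs.
V = ΣQ_DR · Δt = 1716 × 7200 s = 1.236 × 10^7 ft³.
Over A = 3.94 mi², depth = V / A = 1.35 in.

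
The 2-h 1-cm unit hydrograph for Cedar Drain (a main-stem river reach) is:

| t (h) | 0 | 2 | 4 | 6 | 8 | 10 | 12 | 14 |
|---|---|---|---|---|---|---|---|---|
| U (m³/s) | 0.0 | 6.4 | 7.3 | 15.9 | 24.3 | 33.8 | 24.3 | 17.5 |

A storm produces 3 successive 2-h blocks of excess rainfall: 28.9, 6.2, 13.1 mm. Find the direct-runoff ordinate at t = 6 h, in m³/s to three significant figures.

By discrete convolution, Q_j = Σ (P_i / 10 mm) · U_{j−i}.
At t = 6 h (j=3): Q = (28.9/10)·15.9 + (6.2/10)·7.3 + (13.1/10)·6.4 = 58.9 m³/s.

Q ≈ 58.9 m³/s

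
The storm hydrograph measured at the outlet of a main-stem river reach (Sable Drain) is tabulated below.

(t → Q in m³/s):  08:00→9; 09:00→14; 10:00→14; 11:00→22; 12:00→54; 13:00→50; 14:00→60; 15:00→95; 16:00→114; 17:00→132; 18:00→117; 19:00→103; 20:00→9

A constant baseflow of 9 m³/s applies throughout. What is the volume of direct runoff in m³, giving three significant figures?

Direct-runoff ordinates (Q − Q_b): 0.0, 5.0, 5.0, 13.0, 45.0, 41.0, 51.0, 86.0, 105.0, 123.0, 108.0, 94.0, 0.0 m³/s.
ΣQ_DR = 676.0 m³/s.
With Δt = 1 h = 3600 s, V = ΣQ_DR · Δt = 676.0 × 3600 = 2.43 × 10^6 m³.

V ≈ 2.43 × 10^6 m³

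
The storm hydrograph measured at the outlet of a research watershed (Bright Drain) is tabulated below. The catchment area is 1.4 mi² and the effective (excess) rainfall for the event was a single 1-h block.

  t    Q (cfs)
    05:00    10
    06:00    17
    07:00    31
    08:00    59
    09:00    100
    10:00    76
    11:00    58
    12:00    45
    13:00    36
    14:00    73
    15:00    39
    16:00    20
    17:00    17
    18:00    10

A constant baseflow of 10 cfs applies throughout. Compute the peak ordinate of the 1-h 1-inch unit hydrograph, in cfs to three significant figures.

Direct runoff: 0.0, 7.0, 21.0, 49.0, 90.0, 66.0, 48.0, 35.0, 26.0, 63.0, 29.0, 10.0, 7.0, 0.0 cfs; ΣQ_DR = 451.0 cfs, peak = 90.0 cfs.
Runoff depth d = ΣQ_DR·Δt / A = 451.0 × 3600 / (1.4 mi²) = 0.4992 in.
The 1-inch UH is the DRH scaled by (1 in)/d, so U_p = 90.0 × 1/0.4992 = 180 cfs.

U_p ≈ 180 cfs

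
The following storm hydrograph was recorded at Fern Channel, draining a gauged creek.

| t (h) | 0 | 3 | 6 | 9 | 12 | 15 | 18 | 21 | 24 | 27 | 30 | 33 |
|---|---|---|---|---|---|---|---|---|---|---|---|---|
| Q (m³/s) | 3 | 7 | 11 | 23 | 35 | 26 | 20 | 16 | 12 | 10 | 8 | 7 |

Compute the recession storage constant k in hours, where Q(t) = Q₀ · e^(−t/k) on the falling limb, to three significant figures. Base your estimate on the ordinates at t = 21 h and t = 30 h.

On the falling limb, Q drops from 16 to 8 m³/s between t = 21 h and t = 30 h (Δt = 9 h).
k = −Δt / ln(Q₂/Q₁) = −9 / ln(8/16) = 13.0 h.

k ≈ 13.0 h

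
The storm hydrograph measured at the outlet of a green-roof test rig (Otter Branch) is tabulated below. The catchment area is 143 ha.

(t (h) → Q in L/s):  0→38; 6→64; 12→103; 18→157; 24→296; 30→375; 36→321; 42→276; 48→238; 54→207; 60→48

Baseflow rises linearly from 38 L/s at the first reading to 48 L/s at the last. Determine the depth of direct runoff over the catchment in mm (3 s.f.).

Direct runoff: 0.00, 25.00, 63.00, 116.00, 254.00, 332.00, 277.00, 231.00, 192.00, 160.00, 0.00 L/s; ΣQ_DR = 1650 L/s.
V = ΣQ_DR · Δt = 1650 × 21600 s = 3.564 × 10^7 L.
Over A = 143 ha, depth = V / A = 24.9 mm.

d ≈ 24.9 mm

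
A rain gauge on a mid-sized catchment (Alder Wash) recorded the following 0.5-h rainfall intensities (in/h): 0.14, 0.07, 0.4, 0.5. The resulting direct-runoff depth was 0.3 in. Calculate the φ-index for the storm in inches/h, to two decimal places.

Only the 2 blocks with intensity above φ contribute runoff: 0.4, 0.5 in/h.
Σ(I−φ)·Δt = d  ⇒  (0.4+0.5 − 2φ)·0.5 = 0.3
φ = (0.9000 − 0.3/0.5) / 2 = 0.15 in/h.

φ ≈ 0.15 in/h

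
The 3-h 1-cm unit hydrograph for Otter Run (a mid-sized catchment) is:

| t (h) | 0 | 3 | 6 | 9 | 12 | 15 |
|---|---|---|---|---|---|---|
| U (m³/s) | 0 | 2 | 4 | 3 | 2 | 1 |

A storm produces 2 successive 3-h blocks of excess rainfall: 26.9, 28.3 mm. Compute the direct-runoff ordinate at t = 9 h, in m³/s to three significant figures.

By discrete convolution, Q_j = Σ (P_i / 10 mm) · U_{j−i}.
At t = 9 h (j=3): Q = (26.9/10)·3 + (28.3/10)·4 = 19.4 m³/s.

Q ≈ 19.4 m³/s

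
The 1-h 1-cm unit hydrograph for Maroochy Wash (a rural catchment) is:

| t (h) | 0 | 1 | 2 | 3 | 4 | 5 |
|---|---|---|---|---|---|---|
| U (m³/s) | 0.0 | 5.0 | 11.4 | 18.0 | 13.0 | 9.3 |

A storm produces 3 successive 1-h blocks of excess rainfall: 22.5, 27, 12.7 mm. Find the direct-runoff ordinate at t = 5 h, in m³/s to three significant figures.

By discrete convolution, Q_j = Σ (P_i / 10 mm) · U_{j−i}.
At t = 5 h (j=5): Q = (22.5/10)·9.3 + (27/10)·13.0 + (12.7/10)·18.0 = 78.9 m³/s.

Q ≈ 78.9 m³/s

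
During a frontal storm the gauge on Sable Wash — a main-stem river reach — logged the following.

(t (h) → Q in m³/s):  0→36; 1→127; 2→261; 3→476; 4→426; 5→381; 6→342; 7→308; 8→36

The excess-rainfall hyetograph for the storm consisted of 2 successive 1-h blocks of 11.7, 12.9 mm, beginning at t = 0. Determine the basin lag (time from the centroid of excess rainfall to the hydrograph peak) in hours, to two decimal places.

Centroid of excess rainfall: t_c = Σ P_i·t̄_i / ΣP_i = 1.0244 h (block centres at 0.5, 1.5 h).
Hydrograph peak occurs at t = 3 h, so basin lag t_L = 3 − 1.0244 = 1.98 h.

t_L ≈ 1.98 h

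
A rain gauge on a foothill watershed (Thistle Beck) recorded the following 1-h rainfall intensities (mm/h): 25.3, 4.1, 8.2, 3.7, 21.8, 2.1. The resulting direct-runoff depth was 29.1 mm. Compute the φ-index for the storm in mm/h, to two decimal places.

Only the 2 blocks with intensity above φ contribute runoff: 25.3, 21.8 mm/h.
Σ(I−φ)·Δt = d  ⇒  (25.3+21.8 − 2φ)·1 = 29.1
φ = (47.10 − 29.1/1) / 2 = 9.00 mm/h.

φ ≈ 9.00 mm/h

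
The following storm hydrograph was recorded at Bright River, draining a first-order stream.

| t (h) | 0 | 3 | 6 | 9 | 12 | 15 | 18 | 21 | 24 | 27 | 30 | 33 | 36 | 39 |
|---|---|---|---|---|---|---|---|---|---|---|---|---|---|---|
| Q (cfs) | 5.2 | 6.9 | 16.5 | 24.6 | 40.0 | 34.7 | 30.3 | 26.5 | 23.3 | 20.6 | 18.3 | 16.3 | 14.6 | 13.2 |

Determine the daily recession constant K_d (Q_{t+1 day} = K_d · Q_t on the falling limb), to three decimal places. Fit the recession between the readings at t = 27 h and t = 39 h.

Between t = 27 h and t = 39 h the flow falls from 20.6 to 13.2 cfs over 4×3 h = 12 h.
Per-interval ratio K = (13.2/20.6)^(1/4) = 0.8947; K_d = K^(24/3) = 0.411.

K_d ≈ 0.411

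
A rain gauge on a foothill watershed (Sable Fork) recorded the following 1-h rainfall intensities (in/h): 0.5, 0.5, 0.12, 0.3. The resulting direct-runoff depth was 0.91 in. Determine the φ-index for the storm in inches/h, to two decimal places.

φ ≈ 0.13 in/h

Only the 3 blocks with intensity above φ contribute runoff: 0.5, 0.5, 0.3 in/h.
Σ(I−φ)·Δt = d  ⇒  (0.5+0.5+0.3 − 3φ)·1 = 0.91
φ = (1.300 − 0.91/1) / 3 = 0.13 in/h.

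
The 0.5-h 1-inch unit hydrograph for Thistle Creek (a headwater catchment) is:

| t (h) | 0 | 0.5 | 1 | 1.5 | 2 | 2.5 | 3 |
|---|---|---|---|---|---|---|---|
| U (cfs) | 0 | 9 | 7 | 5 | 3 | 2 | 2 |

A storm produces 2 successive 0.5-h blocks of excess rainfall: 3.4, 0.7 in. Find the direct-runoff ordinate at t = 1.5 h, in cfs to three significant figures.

Q ≈ 21.9 cfs

By discrete convolution, Q_j = Σ (P_i / 1 in) · U_{j−i}.
At t = 1.5 h (j=3): Q = (3.4/1)·5 + (0.7/1)·7 = 21.9 cfs.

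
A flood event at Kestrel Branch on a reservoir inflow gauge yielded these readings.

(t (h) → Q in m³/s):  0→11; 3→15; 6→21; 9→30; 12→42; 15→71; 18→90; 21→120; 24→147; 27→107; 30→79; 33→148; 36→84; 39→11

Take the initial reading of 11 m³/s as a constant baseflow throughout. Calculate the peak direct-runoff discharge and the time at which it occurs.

Q_p = 137.0 m³/s at t = 33 h

Subtracting baseflow gives direct-runoff ordinates: 0.0, 4.0, 10.0, 19.0, 31.0, 60.0, 79.0, 109.0, 136.0, 96.0, 68.0, 137.0, 73.0, 0.0 m³/s.
The maximum is 137.0 m³/s, occurring at the reading for t = 33 h.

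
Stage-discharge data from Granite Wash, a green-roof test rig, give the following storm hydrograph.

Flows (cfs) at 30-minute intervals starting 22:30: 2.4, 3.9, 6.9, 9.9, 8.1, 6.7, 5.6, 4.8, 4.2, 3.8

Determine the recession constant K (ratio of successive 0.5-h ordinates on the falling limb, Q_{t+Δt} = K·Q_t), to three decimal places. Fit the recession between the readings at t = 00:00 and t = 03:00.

Using the recession-limb readings at t = 00:00 and t = 03:00: Q falls from 9.9 to 3.8 cfs over 6 intervals.
K = (Q₂/Q₁)^(1/6) = (3.8/9.9)^(1/6) = 0.852.

K ≈ 0.852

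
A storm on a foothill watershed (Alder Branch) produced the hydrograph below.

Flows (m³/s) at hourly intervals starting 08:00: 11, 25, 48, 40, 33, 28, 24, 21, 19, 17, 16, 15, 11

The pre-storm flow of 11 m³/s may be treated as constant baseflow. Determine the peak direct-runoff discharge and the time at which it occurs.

Q_p = 37.0 m³/s at t = 10:00

Subtracting baseflow gives direct-runoff ordinates: 0.0, 14.0, 37.0, 29.0, 22.0, 17.0, 13.0, 10.0, 8.0, 6.0, 5.0, 4.0, 0.0 m³/s.
The maximum is 37.0 m³/s, occurring at the reading for t = 10:00.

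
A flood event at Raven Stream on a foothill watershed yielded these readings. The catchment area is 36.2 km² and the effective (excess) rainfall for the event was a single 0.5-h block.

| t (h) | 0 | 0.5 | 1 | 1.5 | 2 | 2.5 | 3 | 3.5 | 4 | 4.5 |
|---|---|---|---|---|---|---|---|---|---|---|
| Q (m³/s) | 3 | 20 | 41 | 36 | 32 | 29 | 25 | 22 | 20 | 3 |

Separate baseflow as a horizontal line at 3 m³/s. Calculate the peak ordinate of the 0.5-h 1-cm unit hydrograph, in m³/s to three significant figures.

U_p ≈ 38.0 m³/s

Direct runoff: 0.0, 17.0, 38.0, 33.0, 29.0, 26.0, 22.0, 19.0, 17.0, 0.0 m³/s; ΣQ_DR = 201.0 m³/s, peak = 38.0 m³/s.
Runoff depth d = ΣQ_DR·Δt / A = 201.0 × 1800 / (36.2 km²) = 9.994 mm.
The 1-cm UH is the DRH scaled by (10 mm)/d, so U_p = 38.0 × 10/9.994 = 38.0 m³/s.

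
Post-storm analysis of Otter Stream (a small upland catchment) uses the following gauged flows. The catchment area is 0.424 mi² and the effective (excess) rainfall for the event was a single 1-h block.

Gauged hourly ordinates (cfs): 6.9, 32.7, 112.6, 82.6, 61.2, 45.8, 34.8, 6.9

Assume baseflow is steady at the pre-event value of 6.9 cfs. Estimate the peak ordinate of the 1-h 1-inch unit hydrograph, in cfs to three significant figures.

Direct runoff: 0.0, 25.8, 105.7, 75.7, 54.3, 38.9, 27.9, 0.0 cfs; ΣQ_DR = 328.3 cfs, peak = 105.7 cfs.
Runoff depth d = ΣQ_DR·Δt / A = 328.3 × 3600 / (0.424 mi²) = 1.200 in.
The 1-inch UH is the DRH scaled by (1 in)/d, so U_p = 105.7 × 1/1.200 = 88.1 cfs.

U_p ≈ 88.1 cfs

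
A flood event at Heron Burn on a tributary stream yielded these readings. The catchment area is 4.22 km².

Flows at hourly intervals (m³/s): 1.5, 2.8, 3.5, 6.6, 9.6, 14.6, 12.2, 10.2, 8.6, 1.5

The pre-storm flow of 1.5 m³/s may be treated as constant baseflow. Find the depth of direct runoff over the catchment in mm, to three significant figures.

Direct runoff: 0.0, 1.3, 2.0, 5.1, 8.1, 13.1, 10.7, 8.7, 7.1, 0.0 m³/s; ΣQ_DR = 56.10 m³/s.
V = ΣQ_DR · Δt = 56.10 × 3600 s = 2.020 × 10^5 m³.
Over A = 4.22 km², depth = V / A = 47.9 mm.

d ≈ 47.9 mm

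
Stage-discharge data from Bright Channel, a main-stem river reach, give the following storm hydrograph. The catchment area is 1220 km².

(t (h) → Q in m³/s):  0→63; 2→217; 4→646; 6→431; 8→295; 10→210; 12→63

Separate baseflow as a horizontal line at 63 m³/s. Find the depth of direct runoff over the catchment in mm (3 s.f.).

d ≈ 8.76 mm

Direct runoff: 0.0, 154.0, 583.0, 368.0, 232.0, 147.0, 0.0 m³/s; ΣQ_DR = 1484 m³/s.
V = ΣQ_DR · Δt = 1484 × 7200 s = 1.068 × 10^7 m³.
Over A = 1220 km², depth = V / A = 8.76 mm.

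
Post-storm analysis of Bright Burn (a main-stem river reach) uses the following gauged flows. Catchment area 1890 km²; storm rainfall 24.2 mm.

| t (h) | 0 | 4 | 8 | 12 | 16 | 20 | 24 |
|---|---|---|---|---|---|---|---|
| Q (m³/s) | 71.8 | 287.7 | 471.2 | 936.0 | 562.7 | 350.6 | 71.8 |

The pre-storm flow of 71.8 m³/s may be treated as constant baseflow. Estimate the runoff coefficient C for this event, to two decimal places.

C ≈ 0.71

ΣQ_DR = 2249 m³/s; V = ΣQ_DR·Δt = 3.239 × 10^7 m³.
Runoff depth d = V / A = 17.14 mm.
C = d / P = 17.14 / 24.2 = 0.71.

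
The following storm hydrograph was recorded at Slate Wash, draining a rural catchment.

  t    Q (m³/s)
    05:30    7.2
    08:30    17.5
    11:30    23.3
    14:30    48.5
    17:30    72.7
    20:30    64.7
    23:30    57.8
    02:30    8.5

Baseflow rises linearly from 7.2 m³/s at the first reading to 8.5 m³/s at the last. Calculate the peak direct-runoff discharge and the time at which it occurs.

Subtracting baseflow gives direct-runoff ordinates: 0.00, 10.11, 15.73, 40.74, 64.76, 56.57, 49.49, 0.00 m³/s.
The maximum is 64.76 m³/s, occurring at the reading for t = 17:30.

Q_p = 64.76 m³/s at t = 17:30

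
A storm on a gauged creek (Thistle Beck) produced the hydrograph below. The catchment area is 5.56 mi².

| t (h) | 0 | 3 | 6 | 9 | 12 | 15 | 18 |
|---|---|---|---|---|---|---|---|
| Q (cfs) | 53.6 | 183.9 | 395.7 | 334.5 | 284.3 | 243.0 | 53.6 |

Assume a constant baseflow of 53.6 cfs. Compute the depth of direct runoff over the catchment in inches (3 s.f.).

d ≈ 0.981 in

Direct runoff: 0.0, 130.3, 342.1, 280.9, 230.7, 189.4, 0.0 cfs; ΣQ_DR = 1173 cfs.
V = ΣQ_DR · Δt = 1173 × 10800 s = 1.267 × 10^7 ft³.
Over A = 5.56 mi², depth = V / A = 0.981 in.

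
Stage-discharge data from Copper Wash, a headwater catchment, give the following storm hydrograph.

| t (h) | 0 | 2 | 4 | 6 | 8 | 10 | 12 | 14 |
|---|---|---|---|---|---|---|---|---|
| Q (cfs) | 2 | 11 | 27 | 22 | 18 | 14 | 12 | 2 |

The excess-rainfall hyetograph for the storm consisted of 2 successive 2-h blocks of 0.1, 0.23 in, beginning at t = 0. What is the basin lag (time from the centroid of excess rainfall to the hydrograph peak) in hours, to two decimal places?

Centroid of excess rainfall: t_c = Σ P_i·t̄_i / ΣP_i = 2.3939 h (block centres at 1, 3 h).
Hydrograph peak occurs at t = 4 h, so basin lag t_L = 4 − 2.3939 = 1.61 h.

t_L ≈ 1.61 h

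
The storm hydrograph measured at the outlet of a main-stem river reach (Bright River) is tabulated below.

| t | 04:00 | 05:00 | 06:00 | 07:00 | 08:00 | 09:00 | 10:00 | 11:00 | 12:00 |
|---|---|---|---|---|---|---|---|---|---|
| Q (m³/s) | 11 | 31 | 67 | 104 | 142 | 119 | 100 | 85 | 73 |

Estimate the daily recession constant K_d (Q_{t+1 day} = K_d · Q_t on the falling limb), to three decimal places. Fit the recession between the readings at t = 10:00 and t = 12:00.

Between t = 10:00 and t = 12:00 the flow falls from 100 to 73 m³/s over 2×1 h = 2 h.
Per-interval ratio K = (73/100)^(1/2) = 0.8544; K_d = K^(24/1) = 0.023.

K_d ≈ 0.023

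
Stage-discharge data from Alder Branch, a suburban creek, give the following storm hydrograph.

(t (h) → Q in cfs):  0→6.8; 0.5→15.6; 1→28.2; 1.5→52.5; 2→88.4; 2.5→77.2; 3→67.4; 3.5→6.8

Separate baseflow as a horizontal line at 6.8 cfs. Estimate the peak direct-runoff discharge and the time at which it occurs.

Q_p = 81.6 cfs at t = 2 h

Subtracting baseflow gives direct-runoff ordinates: 0.0, 8.8, 21.4, 45.7, 81.6, 70.4, 60.6, 0.0 cfs.
The maximum is 81.6 cfs, occurring at the reading for t = 2 h.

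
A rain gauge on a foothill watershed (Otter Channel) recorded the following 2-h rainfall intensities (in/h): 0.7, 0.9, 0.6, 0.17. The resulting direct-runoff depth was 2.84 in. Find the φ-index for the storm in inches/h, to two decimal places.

Only the 3 blocks with intensity above φ contribute runoff: 0.7, 0.9, 0.6 in/h.
Σ(I−φ)·Δt = d  ⇒  (0.7+0.9+0.6 − 3φ)·2 = 2.84
φ = (2.200 − 2.84/2) / 3 = 0.26 in/h.

φ ≈ 0.26 in/h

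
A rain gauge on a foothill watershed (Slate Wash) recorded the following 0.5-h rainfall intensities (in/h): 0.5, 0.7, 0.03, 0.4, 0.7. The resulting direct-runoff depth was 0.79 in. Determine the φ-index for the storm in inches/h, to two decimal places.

φ ≈ 0.18 in/h

Only the 4 blocks with intensity above φ contribute runoff: 0.5, 0.7, 0.4, 0.7 in/h.
Σ(I−φ)·Δt = d  ⇒  (0.5+0.7+0.4+0.7 − 4φ)·0.5 = 0.79
φ = (2.300 − 0.79/0.5) / 4 = 0.18 in/h.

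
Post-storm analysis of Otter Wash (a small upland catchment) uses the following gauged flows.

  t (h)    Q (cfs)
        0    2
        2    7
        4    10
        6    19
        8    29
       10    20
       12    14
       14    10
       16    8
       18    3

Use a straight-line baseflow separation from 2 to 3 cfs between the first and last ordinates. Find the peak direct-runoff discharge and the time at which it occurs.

Subtracting baseflow gives direct-runoff ordinates: 0.00, 4.89, 7.78, 16.67, 26.56, 17.44, 11.33, 7.22, 5.11, 0.00 cfs.
The maximum is 26.56 cfs, occurring at the reading for t = 8 h.

Q_p = 26.56 cfs at t = 8 h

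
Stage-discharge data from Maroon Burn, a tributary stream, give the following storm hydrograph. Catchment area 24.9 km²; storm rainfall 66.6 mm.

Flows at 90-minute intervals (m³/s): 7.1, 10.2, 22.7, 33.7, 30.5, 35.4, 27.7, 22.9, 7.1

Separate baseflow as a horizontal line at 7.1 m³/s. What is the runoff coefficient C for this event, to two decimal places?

C ≈ 0.43

ΣQ_DR = 133.4 m³/s; V = ΣQ_DR·Δt = 7.204 × 10^5 m³.
Runoff depth d = V / A = 28.93 mm.
C = d / P = 28.93 / 66.6 = 0.43.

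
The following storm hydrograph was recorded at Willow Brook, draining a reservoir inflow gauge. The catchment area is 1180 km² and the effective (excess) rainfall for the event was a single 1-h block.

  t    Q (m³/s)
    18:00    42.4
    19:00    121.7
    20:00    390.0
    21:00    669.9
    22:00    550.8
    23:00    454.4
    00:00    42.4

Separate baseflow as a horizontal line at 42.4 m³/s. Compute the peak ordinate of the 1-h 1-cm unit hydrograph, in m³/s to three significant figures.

U_p ≈ 1040 m³/s

Direct runoff: 0.0, 79.3, 347.6, 627.5, 508.4, 412.0, 0.0 m³/s; ΣQ_DR = 1975 m³/s, peak = 627.5 m³/s.
Runoff depth d = ΣQ_DR·Δt / A = 1975 × 3600 / (1180 km²) = 6.025 mm.
The 1-cm UH is the DRH scaled by (10 mm)/d, so U_p = 627.5 × 10/6.025 = 1040 m³/s.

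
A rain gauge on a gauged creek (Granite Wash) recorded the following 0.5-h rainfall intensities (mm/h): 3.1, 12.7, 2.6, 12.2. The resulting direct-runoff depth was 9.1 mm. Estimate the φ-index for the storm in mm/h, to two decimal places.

Only the 2 blocks with intensity above φ contribute runoff: 12.7, 12.2 mm/h.
Σ(I−φ)·Δt = d  ⇒  (12.7+12.2 − 2φ)·0.5 = 9.1
φ = (24.90 − 9.1/0.5) / 2 = 3.35 mm/h.

φ ≈ 3.35 mm/h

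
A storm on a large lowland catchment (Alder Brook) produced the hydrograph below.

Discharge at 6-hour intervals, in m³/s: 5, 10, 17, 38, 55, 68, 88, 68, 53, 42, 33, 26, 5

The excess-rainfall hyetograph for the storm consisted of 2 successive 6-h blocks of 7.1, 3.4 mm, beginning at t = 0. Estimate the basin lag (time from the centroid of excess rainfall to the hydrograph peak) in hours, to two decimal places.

Centroid of excess rainfall: t_c = Σ P_i·t̄_i / ΣP_i = 4.9429 h (block centres at 3, 9 h).
Hydrograph peak occurs at t = 36 h, so basin lag t_L = 36 − 4.9429 = 31.06 h.

t_L ≈ 31.06 h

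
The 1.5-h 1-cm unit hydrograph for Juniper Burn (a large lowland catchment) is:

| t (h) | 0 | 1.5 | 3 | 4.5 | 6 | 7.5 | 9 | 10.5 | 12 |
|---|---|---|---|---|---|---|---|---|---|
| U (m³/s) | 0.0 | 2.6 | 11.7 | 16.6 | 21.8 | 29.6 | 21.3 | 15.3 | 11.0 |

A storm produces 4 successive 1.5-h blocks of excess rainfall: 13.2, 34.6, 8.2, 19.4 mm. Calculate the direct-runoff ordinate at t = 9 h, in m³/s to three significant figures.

Q ≈ 181 m³/s

By discrete convolution, Q_j = Σ (P_i / 10 mm) · U_{j−i}.
At t = 9 h (j=6): Q = (13.2/10)·21.3 + (34.6/10)·29.6 + (8.2/10)·21.8 + (19.4/10)·16.6 = 181 m³/s.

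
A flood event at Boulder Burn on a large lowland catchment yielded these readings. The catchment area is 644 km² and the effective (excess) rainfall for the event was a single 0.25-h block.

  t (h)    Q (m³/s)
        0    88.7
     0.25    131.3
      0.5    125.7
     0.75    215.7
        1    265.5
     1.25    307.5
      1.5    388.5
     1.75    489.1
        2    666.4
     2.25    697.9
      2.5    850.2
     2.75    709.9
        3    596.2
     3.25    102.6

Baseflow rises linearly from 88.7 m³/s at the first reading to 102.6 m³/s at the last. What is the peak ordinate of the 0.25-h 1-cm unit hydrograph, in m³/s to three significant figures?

U_p ≈ 1250 m³/s

Direct runoff: 0.00, 41.53, 34.86, 123.79, 172.52, 213.45, 293.38, 392.92, 569.15, 599.58, 750.81, 609.44, 494.67, 0.00 m³/s; ΣQ_DR = 4296 m³/s, peak = 750.81 m³/s.
Runoff depth d = ΣQ_DR·Δt / A = 4296 × 900 / (644 km²) = 6.004 mm.
The 1-cm UH is the DRH scaled by (10 mm)/d, so U_p = 750.81 × 10/6.004 = 1250 m³/s.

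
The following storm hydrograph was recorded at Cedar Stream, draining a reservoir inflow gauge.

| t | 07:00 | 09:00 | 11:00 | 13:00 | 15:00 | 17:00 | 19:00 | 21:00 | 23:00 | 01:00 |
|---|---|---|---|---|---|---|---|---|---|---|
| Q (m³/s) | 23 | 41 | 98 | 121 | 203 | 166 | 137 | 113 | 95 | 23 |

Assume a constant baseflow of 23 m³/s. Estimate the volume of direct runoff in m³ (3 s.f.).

Direct-runoff ordinates (Q − Q_b): 0.0, 18.0, 75.0, 98.0, 180.0, 143.0, 114.0, 90.0, 72.0, 0.0 m³/s.
ΣQ_DR = 790.0 m³/s.
With Δt = 2 h = 7200 s, V = ΣQ_DR · Δt = 790.0 × 7200 = 5.69 × 10^6 m³.

V ≈ 5.69 × 10^6 m³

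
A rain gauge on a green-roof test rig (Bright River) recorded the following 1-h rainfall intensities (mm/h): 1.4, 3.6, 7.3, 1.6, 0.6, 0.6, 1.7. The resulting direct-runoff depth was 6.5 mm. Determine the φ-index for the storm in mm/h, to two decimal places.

Only the 2 blocks with intensity above φ contribute runoff: 3.6, 7.3 mm/h.
Σ(I−φ)·Δt = d  ⇒  (3.6+7.3 − 2φ)·1 = 6.5
φ = (10.90 − 6.5/1) / 2 = 2.20 mm/h.

φ ≈ 2.20 mm/h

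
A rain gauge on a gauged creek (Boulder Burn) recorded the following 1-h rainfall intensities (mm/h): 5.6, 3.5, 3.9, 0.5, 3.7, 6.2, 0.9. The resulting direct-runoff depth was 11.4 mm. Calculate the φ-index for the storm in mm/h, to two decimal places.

Only the 5 blocks with intensity above φ contribute runoff: 5.6, 3.5, 3.9, 3.7, 6.2 mm/h.
Σ(I−φ)·Δt = d  ⇒  (5.6+3.5+3.9+3.7+6.2 − 5φ)·1 = 11.4
φ = (22.90 − 11.4/1) / 5 = 2.30 mm/h.

φ ≈ 2.30 mm/h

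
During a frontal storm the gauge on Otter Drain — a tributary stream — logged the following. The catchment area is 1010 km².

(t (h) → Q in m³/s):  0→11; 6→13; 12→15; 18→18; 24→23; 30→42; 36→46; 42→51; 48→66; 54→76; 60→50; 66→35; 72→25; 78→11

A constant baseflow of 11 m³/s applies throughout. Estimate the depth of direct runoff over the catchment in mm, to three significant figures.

d ≈ 7.01 mm

Direct runoff: 0.0, 2.0, 4.0, 7.0, 12.0, 31.0, 35.0, 40.0, 55.0, 65.0, 39.0, 24.0, 14.0, 0.0 m³/s; ΣQ_DR = 328.0 m³/s.
V = ΣQ_DR · Δt = 328.0 × 21600 s = 7.085 × 10^6 m³.
Over A = 1010 km², depth = V / A = 7.01 mm.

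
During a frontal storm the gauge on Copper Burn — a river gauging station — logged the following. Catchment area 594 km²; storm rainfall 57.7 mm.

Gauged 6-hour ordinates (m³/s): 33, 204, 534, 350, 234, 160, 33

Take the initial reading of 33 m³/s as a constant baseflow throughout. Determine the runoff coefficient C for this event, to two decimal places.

ΣQ_DR = 1317 m³/s; V = ΣQ_DR·Δt = 2.845 × 10^7 m³.
Runoff depth d = V / A = 47.89 mm.
C = d / P = 47.89 / 57.7 = 0.83.

C ≈ 0.83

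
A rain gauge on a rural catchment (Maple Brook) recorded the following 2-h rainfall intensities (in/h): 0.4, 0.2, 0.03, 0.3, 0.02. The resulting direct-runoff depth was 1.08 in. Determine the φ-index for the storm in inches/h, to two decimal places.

φ ≈ 0.12 in/h

Only the 3 blocks with intensity above φ contribute runoff: 0.4, 0.2, 0.3 in/h.
Σ(I−φ)·Δt = d  ⇒  (0.4+0.2+0.3 − 3φ)·2 = 1.08
φ = (0.9000 − 1.08/2) / 3 = 0.12 in/h.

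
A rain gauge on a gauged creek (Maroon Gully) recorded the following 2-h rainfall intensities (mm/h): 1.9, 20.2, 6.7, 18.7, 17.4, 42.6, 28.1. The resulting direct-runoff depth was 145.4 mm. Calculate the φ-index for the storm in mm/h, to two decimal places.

Only the 5 blocks with intensity above φ contribute runoff: 20.2, 18.7, 17.4, 42.6, 28.1 mm/h.
Σ(I−φ)·Δt = d  ⇒  (20.2+18.7+17.4+42.6+28.1 − 5φ)·2 = 145.4
φ = (127.0 − 145.4/2) / 5 = 10.86 mm/h.

φ ≈ 10.86 mm/h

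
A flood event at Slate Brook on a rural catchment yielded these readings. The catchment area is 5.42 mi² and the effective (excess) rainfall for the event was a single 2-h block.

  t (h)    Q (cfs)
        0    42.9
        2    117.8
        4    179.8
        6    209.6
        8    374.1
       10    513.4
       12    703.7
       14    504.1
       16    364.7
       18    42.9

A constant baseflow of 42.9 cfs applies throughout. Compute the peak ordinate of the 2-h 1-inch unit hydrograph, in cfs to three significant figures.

U_p ≈ 440 cfs

Direct runoff: 0.0, 74.9, 136.9, 166.7, 331.2, 470.5, 660.8, 461.2, 321.8, 0.0 cfs; ΣQ_DR = 2624 cfs, peak = 660.8 cfs.
Runoff depth d = ΣQ_DR·Δt / A = 2624 × 7200 / (5.42 mi²) = 1.500 in.
The 1-inch UH is the DRH scaled by (1 in)/d, so U_p = 660.8 × 1/1.500 = 440 cfs.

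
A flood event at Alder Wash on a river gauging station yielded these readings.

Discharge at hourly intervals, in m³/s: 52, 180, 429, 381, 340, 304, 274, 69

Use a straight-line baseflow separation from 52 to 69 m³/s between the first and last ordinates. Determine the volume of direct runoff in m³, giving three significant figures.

V ≈ 5.56 × 10^6 m³

Direct-runoff ordinates (Q − Q_b): 0.00, 125.57, 372.14, 321.71, 278.29, 239.86, 207.43, 0.00 m³/s.
ΣQ_DR = 1545 m³/s.
With Δt = 1 h = 3600 s, V = ΣQ_DR · Δt = 1545 × 3600 = 5.56 × 10^6 m³.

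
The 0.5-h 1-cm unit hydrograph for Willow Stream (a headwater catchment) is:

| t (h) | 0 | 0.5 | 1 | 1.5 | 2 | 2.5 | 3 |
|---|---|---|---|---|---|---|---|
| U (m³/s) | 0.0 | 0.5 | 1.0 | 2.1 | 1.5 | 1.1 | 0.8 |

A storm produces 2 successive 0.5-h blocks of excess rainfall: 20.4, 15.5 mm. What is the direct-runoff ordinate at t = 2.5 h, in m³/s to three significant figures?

Q ≈ 4.57 m³/s

By discrete convolution, Q_j = Σ (P_i / 10 mm) · U_{j−i}.
At t = 2.5 h (j=5): Q = (20.4/10)·1.1 + (15.5/10)·1.5 = 4.57 m³/s.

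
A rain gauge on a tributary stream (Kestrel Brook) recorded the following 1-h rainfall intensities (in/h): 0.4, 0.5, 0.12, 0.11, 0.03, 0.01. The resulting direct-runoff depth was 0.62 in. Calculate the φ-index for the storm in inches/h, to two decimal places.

Only the 2 blocks with intensity above φ contribute runoff: 0.4, 0.5 in/h.
Σ(I−φ)·Δt = d  ⇒  (0.4+0.5 − 2φ)·1 = 0.62
φ = (0.9000 − 0.62/1) / 2 = 0.14 in/h.

φ ≈ 0.14 in/h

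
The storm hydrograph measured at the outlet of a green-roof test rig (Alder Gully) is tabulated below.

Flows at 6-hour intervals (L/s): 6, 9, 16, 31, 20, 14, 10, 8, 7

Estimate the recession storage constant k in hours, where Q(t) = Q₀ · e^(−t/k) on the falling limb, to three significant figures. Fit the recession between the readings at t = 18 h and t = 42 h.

k ≈ 17.7 h

On the falling limb, Q drops from 31 to 8 L/s between t = 18 h and t = 42 h (Δt = 24 h).
k = −Δt / ln(Q₂/Q₁) = −24 / ln(8/31) = 17.7 h.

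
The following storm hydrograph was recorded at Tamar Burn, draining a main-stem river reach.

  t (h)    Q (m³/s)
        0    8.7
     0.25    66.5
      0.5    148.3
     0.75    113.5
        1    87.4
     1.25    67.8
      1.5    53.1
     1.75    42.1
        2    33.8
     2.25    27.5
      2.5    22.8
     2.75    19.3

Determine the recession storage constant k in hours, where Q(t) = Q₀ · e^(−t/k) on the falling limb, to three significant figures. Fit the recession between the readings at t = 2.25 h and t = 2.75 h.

k ≈ 1.41 h

On the falling limb, Q drops from 27.5 to 19.3 m³/s between t = 2.25 h and t = 2.75 h (Δt = 0.5 h).
k = −Δt / ln(Q₂/Q₁) = −0.5 / ln(19.3/27.5) = 1.41 h.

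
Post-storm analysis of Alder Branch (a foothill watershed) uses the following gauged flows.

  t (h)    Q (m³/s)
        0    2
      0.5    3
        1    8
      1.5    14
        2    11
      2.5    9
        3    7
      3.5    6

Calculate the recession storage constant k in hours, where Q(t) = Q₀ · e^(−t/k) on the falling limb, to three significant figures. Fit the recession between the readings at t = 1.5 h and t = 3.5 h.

On the falling limb, Q drops from 14 to 6 m³/s between t = 1.5 h and t = 3.5 h (Δt = 2 h).
k = −Δt / ln(Q₂/Q₁) = −2 / ln(6/14) = 2.36 h.

k ≈ 2.36 h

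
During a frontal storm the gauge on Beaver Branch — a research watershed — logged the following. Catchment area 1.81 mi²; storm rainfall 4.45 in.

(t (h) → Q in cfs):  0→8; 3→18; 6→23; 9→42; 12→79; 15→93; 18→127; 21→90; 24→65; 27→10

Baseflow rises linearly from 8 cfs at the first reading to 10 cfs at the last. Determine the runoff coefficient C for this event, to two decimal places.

ΣQ_DR = 465.0 cfs; V = ΣQ_DR·Δt = 5.022 × 10^6 ft³.
Runoff depth d = V / A = 1.194 in.
C = d / P = 1.194 / 4.45 = 0.27.

C ≈ 0.27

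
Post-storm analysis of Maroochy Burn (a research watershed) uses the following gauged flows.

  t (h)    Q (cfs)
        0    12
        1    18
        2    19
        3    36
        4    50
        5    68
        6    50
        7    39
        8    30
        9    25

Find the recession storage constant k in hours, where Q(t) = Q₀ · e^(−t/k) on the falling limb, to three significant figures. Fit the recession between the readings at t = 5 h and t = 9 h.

On the falling limb, Q drops from 68 to 25 cfs between t = 5 h and t = 9 h (Δt = 4 h).
k = −Δt / ln(Q₂/Q₁) = −4 / ln(25/68) = 4.00 h.

k ≈ 4.00 h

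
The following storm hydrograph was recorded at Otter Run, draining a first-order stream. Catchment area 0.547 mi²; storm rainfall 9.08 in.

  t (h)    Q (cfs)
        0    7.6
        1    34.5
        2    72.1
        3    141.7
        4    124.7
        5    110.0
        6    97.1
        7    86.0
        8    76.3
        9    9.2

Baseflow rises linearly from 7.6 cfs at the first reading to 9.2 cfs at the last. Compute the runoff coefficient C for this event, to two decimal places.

C ≈ 0.21

ΣQ_DR = 675.2 cfs; V = ΣQ_DR·Δt = 2.431 × 10^6 ft³.
Runoff depth d = V / A = 1.913 in.
C = d / P = 1.913 / 9.08 = 0.21.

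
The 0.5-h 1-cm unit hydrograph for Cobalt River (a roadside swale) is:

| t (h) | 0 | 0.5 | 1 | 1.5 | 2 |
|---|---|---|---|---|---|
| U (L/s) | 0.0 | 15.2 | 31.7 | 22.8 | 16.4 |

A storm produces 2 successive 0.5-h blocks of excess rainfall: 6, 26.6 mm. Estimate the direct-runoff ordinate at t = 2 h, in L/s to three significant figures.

By discrete convolution, Q_j = Σ (P_i / 10 mm) · U_{j−i}.
At t = 2 h (j=4): Q = (6/10)·16.4 + (26.6/10)·22.8 = 70.5 L/s.

Q ≈ 70.5 L/s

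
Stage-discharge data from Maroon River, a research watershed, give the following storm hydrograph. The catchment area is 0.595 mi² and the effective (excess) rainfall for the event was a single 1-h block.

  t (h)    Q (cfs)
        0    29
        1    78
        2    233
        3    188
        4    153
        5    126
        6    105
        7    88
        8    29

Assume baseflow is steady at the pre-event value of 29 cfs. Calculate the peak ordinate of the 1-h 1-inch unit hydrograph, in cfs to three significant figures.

U_p ≈ 102 cfs

Direct runoff: 0.0, 49.0, 204.0, 159.0, 124.0, 97.0, 76.0, 59.0, 0.0 cfs; ΣQ_DR = 768.0 cfs, peak = 204.0 cfs.
Runoff depth d = ΣQ_DR·Δt / A = 768.0 × 3600 / (0.595 mi²) = 2.000 in.
The 1-inch UH is the DRH scaled by (1 in)/d, so U_p = 204.0 × 1/2.000 = 102 cfs.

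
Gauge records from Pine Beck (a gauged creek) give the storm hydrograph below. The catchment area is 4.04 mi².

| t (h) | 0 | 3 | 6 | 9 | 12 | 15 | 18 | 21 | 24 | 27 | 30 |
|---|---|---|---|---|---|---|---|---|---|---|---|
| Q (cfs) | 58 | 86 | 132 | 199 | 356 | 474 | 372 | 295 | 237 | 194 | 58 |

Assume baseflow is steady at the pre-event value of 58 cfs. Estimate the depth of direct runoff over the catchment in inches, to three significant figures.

Direct runoff: 0.0, 28.0, 74.0, 141.0, 298.0, 416.0, 314.0, 237.0, 179.0, 136.0, 0.0 cfs; ΣQ_DR = 1823 cfs.
V = ΣQ_DR · Δt = 1823 × 10800 s = 1.969 × 10^7 ft³.
Over A = 4.04 mi², depth = V / A = 2.10 in.

d ≈ 2.10 in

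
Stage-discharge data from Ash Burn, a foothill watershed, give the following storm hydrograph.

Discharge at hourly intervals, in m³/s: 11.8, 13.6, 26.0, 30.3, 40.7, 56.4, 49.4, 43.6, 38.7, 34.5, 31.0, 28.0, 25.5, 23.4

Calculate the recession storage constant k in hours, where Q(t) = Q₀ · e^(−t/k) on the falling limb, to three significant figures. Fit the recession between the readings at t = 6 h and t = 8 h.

On the falling limb, Q drops from 49.4 to 38.7 m³/s between t = 6 h and t = 8 h (Δt = 2 h).
k = −Δt / ln(Q₂/Q₁) = −2 / ln(38.7/49.4) = 8.19 h.

k ≈ 8.19 h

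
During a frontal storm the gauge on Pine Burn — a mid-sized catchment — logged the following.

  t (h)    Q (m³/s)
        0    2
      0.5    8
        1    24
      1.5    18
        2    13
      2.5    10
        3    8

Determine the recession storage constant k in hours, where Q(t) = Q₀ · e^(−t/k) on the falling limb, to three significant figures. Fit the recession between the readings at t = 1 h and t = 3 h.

On the falling limb, Q drops from 24 to 8 m³/s between t = 1 h and t = 3 h (Δt = 2 h).
k = −Δt / ln(Q₂/Q₁) = −2 / ln(8/24) = 1.82 h.

k ≈ 1.82 h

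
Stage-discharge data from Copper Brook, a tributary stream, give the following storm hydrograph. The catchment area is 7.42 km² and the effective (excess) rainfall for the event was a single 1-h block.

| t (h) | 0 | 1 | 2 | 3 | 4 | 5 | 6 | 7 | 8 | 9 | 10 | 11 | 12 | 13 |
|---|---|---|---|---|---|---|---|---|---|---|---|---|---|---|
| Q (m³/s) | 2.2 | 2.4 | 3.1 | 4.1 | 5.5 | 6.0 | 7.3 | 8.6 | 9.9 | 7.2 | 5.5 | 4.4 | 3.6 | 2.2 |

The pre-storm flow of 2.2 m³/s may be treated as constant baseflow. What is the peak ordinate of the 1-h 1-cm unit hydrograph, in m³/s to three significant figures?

Direct runoff: 0.0, 0.2, 0.9, 1.9, 3.3, 3.8, 5.1, 6.4, 7.7, 5.0, 3.3, 2.2, 1.4, 0.0 m³/s; ΣQ_DR = 41.20 m³/s, peak = 7.7 m³/s.
Runoff depth d = ΣQ_DR·Δt / A = 41.20 × 3600 / (7.42 km²) = 19.99 mm.
The 1-cm UH is the DRH scaled by (10 mm)/d, so U_p = 7.7 × 10/19.99 = 3.85 m³/s.

U_p ≈ 3.85 m³/s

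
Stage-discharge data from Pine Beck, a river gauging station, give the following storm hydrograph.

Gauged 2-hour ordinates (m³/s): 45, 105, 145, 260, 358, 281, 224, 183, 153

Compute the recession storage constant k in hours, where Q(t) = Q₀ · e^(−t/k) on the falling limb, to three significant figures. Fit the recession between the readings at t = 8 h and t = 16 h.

On the falling limb, Q drops from 358 to 153 m³/s between t = 8 h and t = 16 h (Δt = 8 h).
k = −Δt / ln(Q₂/Q₁) = −8 / ln(153/358) = 9.41 h.

k ≈ 9.41 h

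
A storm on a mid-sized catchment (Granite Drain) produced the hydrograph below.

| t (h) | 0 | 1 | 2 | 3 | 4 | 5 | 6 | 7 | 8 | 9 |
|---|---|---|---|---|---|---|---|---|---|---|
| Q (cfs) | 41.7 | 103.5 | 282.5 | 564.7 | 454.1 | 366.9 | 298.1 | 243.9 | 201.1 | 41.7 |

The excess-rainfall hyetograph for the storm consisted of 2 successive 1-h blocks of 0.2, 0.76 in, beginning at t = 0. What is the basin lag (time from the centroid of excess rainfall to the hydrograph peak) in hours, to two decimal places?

t_L ≈ 1.71 h

Centroid of excess rainfall: t_c = Σ P_i·t̄_i / ΣP_i = 1.2917 h (block centres at 0.5, 1.5 h).
Hydrograph peak occurs at t = 3 h, so basin lag t_L = 3 − 1.2917 = 1.71 h.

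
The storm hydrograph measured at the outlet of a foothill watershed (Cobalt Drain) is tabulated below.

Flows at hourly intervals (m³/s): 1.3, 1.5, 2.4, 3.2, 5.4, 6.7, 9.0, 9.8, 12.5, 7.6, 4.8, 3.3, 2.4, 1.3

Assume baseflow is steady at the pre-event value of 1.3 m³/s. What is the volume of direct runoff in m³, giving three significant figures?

V ≈ 1.91 × 10^5 m³

Direct-runoff ordinates (Q − Q_b): 0.0, 0.2, 1.1, 1.9, 4.1, 5.4, 7.7, 8.5, 11.2, 6.3, 3.5, 2.0, 1.1, 0.0 m³/s.
ΣQ_DR = 53.00 m³/s.
With Δt = 1 h = 3600 s, V = ΣQ_DR · Δt = 53.00 × 3600 = 1.91 × 10^5 m³.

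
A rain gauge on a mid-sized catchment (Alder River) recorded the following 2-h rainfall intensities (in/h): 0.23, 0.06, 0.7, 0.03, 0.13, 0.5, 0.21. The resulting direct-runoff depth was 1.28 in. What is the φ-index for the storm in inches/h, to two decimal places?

φ ≈ 0.28 in/h

Only the 2 blocks with intensity above φ contribute runoff: 0.7, 0.5 in/h.
Σ(I−φ)·Δt = d  ⇒  (0.7+0.5 − 2φ)·2 = 1.28
φ = (1.200 − 1.28/2) / 2 = 0.28 in/h.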